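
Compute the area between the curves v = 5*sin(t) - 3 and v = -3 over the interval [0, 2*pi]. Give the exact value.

20

The difference (5*sin(t) - 3) - (-3) = 5*sin(t) changes sign at t = pi inside [0, 2*pi], so split the integral there.
∫[0,pi] (5*sin(t)) dt = 10.
∫[pi,2*pi] (5*sin(t)) dt = -10; the area of that piece is 10.
Total area = 10 + 10 = 20.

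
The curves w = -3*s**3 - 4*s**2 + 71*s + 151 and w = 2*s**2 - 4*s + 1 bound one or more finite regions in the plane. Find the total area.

2459/2

Set the curves equal: -3*s**3 - 4*s**2 + 71*s + 151 = 2*s**2 - 4*s + 1, so -3*s**3 - 6*s**2 + 75*s + 150 = 0, which factors as -3*(s - 5)*(s + 2)*(s + 5) = 0. The curves meet at s = -5, -2, 5.
On [-5, -2], w = 2*s**2 - 4*s + 1 is on top; that piece has area ∫[-5,-2] (-(-3*s**3 - 6*s**2 + 75*s + 150)) ds = 459/4.
On [-2, 5], w = -3*s**3 - 4*s**2 + 71*s + 151 is on top; that piece has area ∫[-2,5] (-3*s**3 - 6*s**2 + 75*s + 150) ds = 4459/4.
Total enclosed area = 459/4 + 4459/4 = 2459/2.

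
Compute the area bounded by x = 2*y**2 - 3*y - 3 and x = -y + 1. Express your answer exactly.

Both boundary curves give x as a function of y, so integrate with respect to y. Setting them equal: 2*y**2 - 2*y - 4 = 0, i.e. 2*(y - 2)*(y + 1) = 0, so they meet at y = -1, 2.
For y in [-1, 2], x = 2*y**2 - 3*y - 3 is on the left; area = ∫[-1,2] (-(2*y**2 - 2*y - 4)) dy = 9.

9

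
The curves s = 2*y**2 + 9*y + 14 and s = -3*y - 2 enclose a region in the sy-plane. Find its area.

Both boundary curves give s as a function of y, so integrate with respect to y. Setting them equal: 2*y**2 + 12*y + 16 = 0, i.e. 2*(y + 2)*(y + 4) = 0, so they meet at y = -4, -2.
For y in [-4, -2], s = 2*y**2 + 9*y + 14 is on the left; area = ∫[-4,-2] (-(2*y**2 + 12*y + 16)) dy = 8/3.

8/3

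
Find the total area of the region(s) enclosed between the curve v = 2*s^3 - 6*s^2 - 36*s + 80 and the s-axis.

The curve meets the s-axis where 2*s^3 - 6*s^2 - 36*s + 80 = 0, i.e. 2*(s - 5)*(s - 2)*(s + 4) = 0, at s = -4, 2, 5.
On [-4, 2] the curve lies above the axis; ∫[-4,2] (2*s^3 - 6*s^2 - 36*s + 80) ds = 432, giving area 432.
On [2, 5] the curve lies below the axis; ∫[2,5] (2*s^3 - 6*s^2 - 36*s + 80) ds = -135/2, giving area 135/2.
Total area = 432 + 135/2 = 999/2.

999/2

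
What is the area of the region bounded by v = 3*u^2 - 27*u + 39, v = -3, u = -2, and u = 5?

449/2

The difference (3*u^2 - 27*u + 39) - (-3) = 3*u^2 - 27*u + 42 changes sign at u = 2 inside [-2, 5], so split the integral there.
∫[-2,2] (3*u^2 - 27*u + 42) du = 184.
∫[2,5] (3*u^2 - 27*u + 42) du = -81/2; the area of that piece is 81/2.
Total area = 184 + 81/2 = 449/2.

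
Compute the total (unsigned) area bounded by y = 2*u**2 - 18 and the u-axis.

72

The curve meets the u-axis where 2*u**2 - 18 = 0, i.e. 2*(u - 3)*(u + 3) = 0, at u = -3, 3.
On [-3, 3] the curve lies below the axis; ∫[-3,3] (2*u**2 - 18) du = -72, giving area 72.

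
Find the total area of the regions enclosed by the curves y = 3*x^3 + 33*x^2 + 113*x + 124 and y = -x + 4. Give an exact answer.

Set the curves equal: 3*x^3 + 33*x^2 + 113*x + 124 = -x + 4, so 3*x^3 + 33*x^2 + 114*x + 120 = 0, which factors as 3*(x + 2)*(x + 4)*(x + 5) = 0. The curves meet at x = -5, -4, -2.
On [-5, -4], y = 3*x^3 + 33*x^2 + 113*x + 124 is on top; that piece has area ∫[-5,-4] (3*x^3 + 33*x^2 + 114*x + 120) dx = 5/4.
On [-4, -2], y = -x + 4 is on top; that piece has area ∫[-4,-2] (-(3*x^3 + 33*x^2 + 114*x + 120)) dx = 8.
Total enclosed area = 5/4 + 8 = 37/4.

37/4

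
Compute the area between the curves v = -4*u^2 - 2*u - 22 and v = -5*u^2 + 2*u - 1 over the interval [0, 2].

142/3

On [0, 2], (-4*u^2 - 2*u - 22) - (-5*u^2 + 2*u - 1) = u^2 - 4*u - 21 is ≤ 0 throughout, so the area is a single integral of |u^2 - 4*u - 21|.
∫[0,2] (u^2 - 4*u - 21) du = -142/3; the area of that piece is 142/3.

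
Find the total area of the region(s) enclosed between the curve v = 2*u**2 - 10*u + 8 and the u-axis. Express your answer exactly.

The curve meets the u-axis where 2*u**2 - 10*u + 8 = 0, i.e. 2*(u - 4)*(u - 1) = 0, at u = 1, 4.
On [1, 4] the curve lies below the axis; ∫[1,4] (2*u**2 - 10*u + 8) du = -9, giving area 9.

9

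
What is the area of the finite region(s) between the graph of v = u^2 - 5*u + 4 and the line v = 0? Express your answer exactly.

9/2

The curve meets the u-axis where u^2 - 5*u + 4 = 0, i.e. (u - 4)*(u - 1) = 0, at u = 1, 4.
On [1, 4] the curve lies below the axis; ∫[1,4] (u^2 - 5*u + 4) du = -9/2, giving area 9/2.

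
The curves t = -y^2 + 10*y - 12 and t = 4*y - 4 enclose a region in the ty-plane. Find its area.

4/3

Both boundary curves give t as a function of y, so integrate with respect to y. Setting them equal: -y^2 + 6*y - 8 = 0, i.e. -(y - 4)*(y - 2) = 0, so they meet at y = 2, 4.
For y in [2, 4], t = -y^2 + 10*y - 12 is on the right; area = ∫[2,4] (-y^2 + 6*y - 8) dy = 4/3.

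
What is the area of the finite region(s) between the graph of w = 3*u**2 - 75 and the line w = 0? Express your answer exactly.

The curve meets the u-axis where 3*u**2 - 75 = 0, i.e. 3*(u - 5)*(u + 5) = 0, at u = -5, 5.
On [-5, 5] the curve lies below the axis; ∫[-5,5] (3*u**2 - 75) du = -500, giving area 500.

500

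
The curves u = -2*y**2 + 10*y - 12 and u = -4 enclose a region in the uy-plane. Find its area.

Both boundary curves give u as a function of y, so integrate with respect to y. Setting them equal: -2*y**2 + 10*y - 8 = 0, i.e. -2*(y - 4)*(y - 1) = 0, so they meet at y = 1, 4.
For y in [1, 4], u = -2*y**2 + 10*y - 12 is on the right; area = ∫[1,4] (-2*y**2 + 10*y - 8) dy = 9.

9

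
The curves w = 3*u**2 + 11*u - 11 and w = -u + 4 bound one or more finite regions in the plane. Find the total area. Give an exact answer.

108

Set the curves equal: 3*u**2 + 11*u - 11 = -u + 4, so 3*u**2 + 12*u - 15 = 0, which factors as 3*(u - 1)*(u + 5) = 0. The curves meet at u = -5, 1.
On [-5, 1], w = -u + 4 is on top; that piece has area ∫[-5,1] (-(3*u**2 + 12*u - 15)) du = 108.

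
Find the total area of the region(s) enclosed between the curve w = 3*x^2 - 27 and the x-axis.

108

The curve meets the x-axis where 3*x^2 - 27 = 0, i.e. 3*(x - 3)*(x + 3) = 0, at x = -3, 3.
On [-3, 3] the curve lies below the axis; ∫[-3,3] (3*x^2 - 27) dx = -108, giving area 108.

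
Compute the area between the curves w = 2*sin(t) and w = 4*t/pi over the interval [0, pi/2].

On [0, pi/2], (2*sin(t)) - (4*t/pi) = -4*t/pi + 2*sin(t) is ≥ 0 throughout, so the area is a single integral of |-4*t/pi + 2*sin(t)|.
∫[0,pi/2] (-4*t/pi + 2*sin(t)) dt = 2 - pi/2.

2 - pi/2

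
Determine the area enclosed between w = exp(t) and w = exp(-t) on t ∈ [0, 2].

On [0, 2], (exp(t)) - (exp(-t)) = exp(t) - exp(-t) is ≥ 0 throughout, so the area is a single integral of |exp(t) - exp(-t)|.
∫[0,2] (exp(t) - exp(-t)) dt = -2 + exp(-2) + exp(2).

-2 + exp(-2) + exp(2)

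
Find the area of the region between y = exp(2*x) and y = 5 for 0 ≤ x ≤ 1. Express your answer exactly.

The difference (exp(2*x)) - (5) = exp(2*x) - 5 changes sign at x = log(5)/2 inside [0, 1], so split the integral there.
∫[0,log(5)/2] (exp(2*x) - 5) dx = 2 - 5*log(5)/2; the area of that piece is -2 + 5*log(5)/2.
∫[log(5)/2,1] (exp(2*x) - 5) dx = -15/2 + exp(2)/2 + 5*log(5)/2.
Total area = (-2 + 5*log(5)/2) + (-15/2 + exp(2)/2 + 5*log(5)/2) = -19/2 + exp(2)/2 + 5*log(5).

-19/2 + exp(2)/2 + 5*log(5)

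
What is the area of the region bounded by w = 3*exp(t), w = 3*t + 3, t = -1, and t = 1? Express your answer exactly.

-6 - 3*exp(-1) + 3*exp(1)

On [-1, 1], (3*exp(t)) - (3*t + 3) = -3*t + 3*exp(t) - 3 is ≥ 0 throughout, so the area is a single integral of |-3*t + 3*exp(t) - 3|.
∫[-1,1] (-3*t + 3*exp(t) - 3) dt = -6 - 3*exp(-1) + 3*exp(1).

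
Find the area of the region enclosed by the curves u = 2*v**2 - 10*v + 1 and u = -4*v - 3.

1/3

Both boundary curves give u as a function of v, so integrate with respect to v. Setting them equal: 2*v**2 - 6*v + 4 = 0, i.e. 2*(v - 2)*(v - 1) = 0, so they meet at v = 1, 2.
For v in [1, 2], u = 2*v**2 - 10*v + 1 is on the left; area = ∫[1,2] (-(2*v**2 - 6*v + 4)) dv = 1/3.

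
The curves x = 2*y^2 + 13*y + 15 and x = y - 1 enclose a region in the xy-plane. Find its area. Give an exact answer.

8/3

Both boundary curves give x as a function of y, so integrate with respect to y. Setting them equal: 2*y^2 + 12*y + 16 = 0, i.e. 2*(y + 2)*(y + 4) = 0, so they meet at y = -4, -2.
For y in [-4, -2], x = 2*y^2 + 13*y + 15 is on the left; area = ∫[-4,-2] (-(2*y^2 + 12*y + 16)) dy = 8/3.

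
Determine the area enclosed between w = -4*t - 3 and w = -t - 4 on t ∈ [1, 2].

On [1, 2], (-4*t - 3) - (-t - 4) = -3*t + 1 is ≤ 0 throughout, so the area is a single integral of |-3*t + 1|.
∫[1,2] (-3*t + 1) dt = -7/2; the area of that piece is 7/2.

7/2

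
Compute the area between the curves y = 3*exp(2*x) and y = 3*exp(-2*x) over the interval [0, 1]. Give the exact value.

On [0, 1], (3*exp(2*x)) - (3*exp(-2*x)) = 3*exp(2*x) - 3*exp(-2*x) is ≥ 0 throughout, so the area is a single integral of |3*exp(2*x) - 3*exp(-2*x)|.
∫[0,1] (3*exp(2*x) - 3*exp(-2*x)) dx = -3 + 3*exp(-2)/2 + 3*exp(2)/2.

-3 + 3*exp(-2)/2 + 3*exp(2)/2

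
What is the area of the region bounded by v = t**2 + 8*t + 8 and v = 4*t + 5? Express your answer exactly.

4/3

Set the curves equal: t**2 + 8*t + 8 = 4*t + 5, so t**2 + 4*t + 3 = 0, which factors as (t + 1)*(t + 3) = 0. The curves meet at t = -3, -1.
On [-3, -1], v = 4*t + 5 is on top; that piece has area ∫[-3,-1] (-(t**2 + 4*t + 3)) dt = 4/3.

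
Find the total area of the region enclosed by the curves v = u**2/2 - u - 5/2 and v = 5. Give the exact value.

Set the curves equal: u**2/2 - u - 5/2 = 5, so u**2/2 - u - 15/2 = 0, which factors as (u - 5)*(u + 3)/2 = 0. The curves meet at u = -3, 5.
On [-3, 5], v = 5 is on top; that piece has area ∫[-3,5] (-(u**2/2 - u - 15/2)) du = 128/3.

128/3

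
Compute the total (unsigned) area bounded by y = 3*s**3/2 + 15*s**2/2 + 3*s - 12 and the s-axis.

253/8

The curve meets the s-axis where 3*s**3/2 + 15*s**2/2 + 3*s - 12 = 0, i.e. 3*(s - 1)*(s + 2)*(s + 4)/2 = 0, at s = -4, -2, 1.
On [-4, -2] the curve lies above the axis; ∫[-4,-2] (3*s**3/2 + 15*s**2/2 + 3*s - 12) ds = 8, giving area 8.
On [-2, 1] the curve lies below the axis; ∫[-2,1] (3*s**3/2 + 15*s**2/2 + 3*s - 12) ds = -189/8, giving area 189/8.
Total area = 8 + 189/8 = 253/8.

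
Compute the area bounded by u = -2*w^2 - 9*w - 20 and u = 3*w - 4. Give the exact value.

Both boundary curves give u as a function of w, so integrate with respect to w. Setting them equal: -2*w^2 - 12*w - 16 = 0, i.e. -2*(w + 2)*(w + 4) = 0, so they meet at w = -4, -2.
For w in [-4, -2], u = -2*w^2 - 9*w - 20 is on the right; area = ∫[-4,-2] (-2*w^2 - 12*w - 16) dw = 8/3.

8/3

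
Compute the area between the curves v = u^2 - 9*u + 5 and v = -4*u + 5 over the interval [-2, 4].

94/3

The difference (u^2 - 9*u + 5) - (-4*u + 5) = u^2 - 5*u changes sign at u = 0 inside [-2, 4], so split the integral there.
∫[-2,0] (u^2 - 5*u) du = 38/3.
∫[0,4] (u^2 - 5*u) du = -56/3; the area of that piece is 56/3.
Total area = 38/3 + 56/3 = 94/3.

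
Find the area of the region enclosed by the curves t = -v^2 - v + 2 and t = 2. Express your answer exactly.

Both boundary curves give t as a function of v, so integrate with respect to v. Setting them equal: -v^2 - v = 0, i.e. -v*(v + 1) = 0, so they meet at v = -1, 0.
For v in [-1, 0], t = -v^2 - v + 2 is on the right; area = ∫[-1,0] (-v^2 - v) dv = 1/6.

1/6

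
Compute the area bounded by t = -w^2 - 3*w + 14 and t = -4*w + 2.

343/6

Both boundary curves give t as a function of w, so integrate with respect to w. Setting them equal: -w^2 + w + 12 = 0, i.e. -(w - 4)*(w + 3) = 0, so they meet at w = -3, 4.
For w in [-3, 4], t = -w^2 - 3*w + 14 is on the right; area = ∫[-3,4] (-w^2 + w + 12) dw = 343/6.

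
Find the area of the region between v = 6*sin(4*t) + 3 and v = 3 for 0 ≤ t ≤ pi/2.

The difference (6*sin(4*t) + 3) - (3) = 6*sin(4*t) changes sign at t = pi/4 inside [0, pi/2], so split the integral there.
∫[0,pi/4] (6*sin(4*t)) dt = 3.
∫[pi/4,pi/2] (6*sin(4*t)) dt = -3; the area of that piece is 3.
Total area = 3 + 3 = 6.

6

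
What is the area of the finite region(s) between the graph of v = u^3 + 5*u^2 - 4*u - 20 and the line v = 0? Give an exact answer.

The curve meets the u-axis where u^3 + 5*u^2 - 4*u - 20 = 0, i.e. (u - 2)*(u + 2)*(u + 5) = 0, at u = -5, -2, 2.
On [-5, -2] the curve lies above the axis; ∫[-5,-2] (u^3 + 5*u^2 - 4*u - 20) du = 99/4, giving area 99/4.
On [-2, 2] the curve lies below the axis; ∫[-2,2] (u^3 + 5*u^2 - 4*u - 20) du = -160/3, giving area 160/3.
Total area = 99/4 + 160/3 = 937/12.

937/12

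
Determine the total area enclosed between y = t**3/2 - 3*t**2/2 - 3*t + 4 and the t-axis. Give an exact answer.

The curve meets the t-axis where t**3/2 - 3*t**2/2 - 3*t + 4 = 0, i.e. (t - 4)*(t - 1)*(t + 2)/2 = 0, at t = -2, 1, 4.
On [-2, 1] the curve lies above the axis; ∫[-2,1] (t**3/2 - 3*t**2/2 - 3*t + 4) dt = 81/8, giving area 81/8.
On [1, 4] the curve lies below the axis; ∫[1,4] (t**3/2 - 3*t**2/2 - 3*t + 4) dt = -81/8, giving area 81/8.
Total area = 81/8 + 81/8 = 81/4.

81/4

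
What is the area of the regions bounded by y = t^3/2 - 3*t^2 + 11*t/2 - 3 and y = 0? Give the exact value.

Set the curves equal: t^3/2 - 3*t^2 + 11*t/2 - 3 = 0, so t^3/2 - 3*t^2 + 11*t/2 - 3 = 0, which factors as (t - 3)*(t - 2)*(t - 1)/2 = 0. The curves meet at t = 1, 2, 3.
On [1, 2], y = t^3/2 - 3*t^2 + 11*t/2 - 3 is on top; that piece has area ∫[1,2] (t^3/2 - 3*t^2 + 11*t/2 - 3) dt = 1/8.
On [2, 3], y = 0 is on top; that piece has area ∫[2,3] (-(t^3/2 - 3*t^2 + 11*t/2 - 3)) dt = 1/8.
Total enclosed area = 1/8 + 1/8 = 1/4.

1/4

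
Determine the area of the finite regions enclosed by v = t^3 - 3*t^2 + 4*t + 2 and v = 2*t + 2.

Set the curves equal: t^3 - 3*t^2 + 4*t + 2 = 2*t + 2, so t^3 - 3*t^2 + 2*t = 0, which factors as t*(t - 2)*(t - 1) = 0. The curves meet at t = 0, 1, 2.
On [0, 1], v = t^3 - 3*t^2 + 4*t + 2 is on top; that piece has area ∫[0,1] (t^3 - 3*t^2 + 2*t) dt = 1/4.
On [1, 2], v = 2*t + 2 is on top; that piece has area ∫[1,2] (-(t^3 - 3*t^2 + 2*t)) dt = 1/4.
Total enclosed area = 1/4 + 1/4 = 1/2.

1/2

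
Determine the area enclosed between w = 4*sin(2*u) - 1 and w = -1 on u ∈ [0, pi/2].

On [0, pi/2], (4*sin(2*u) - 1) - (-1) = 4*sin(2*u) is ≥ 0 throughout, so the area is a single integral of |4*sin(2*u)|.
∫[0,pi/2] (4*sin(2*u)) du = 4.

4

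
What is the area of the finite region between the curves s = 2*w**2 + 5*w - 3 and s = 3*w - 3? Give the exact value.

1/3

Both boundary curves give s as a function of w, so integrate with respect to w. Setting them equal: 2*w**2 + 2*w = 0, i.e. 2*w*(w + 1) = 0, so they meet at w = -1, 0.
For w in [-1, 0], s = 2*w**2 + 5*w - 3 is on the left; area = ∫[-1,0] (-(2*w**2 + 2*w)) dw = 1/3.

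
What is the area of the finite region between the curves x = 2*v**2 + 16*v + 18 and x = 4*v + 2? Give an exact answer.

8/3

Both boundary curves give x as a function of v, so integrate with respect to v. Setting them equal: 2*v**2 + 12*v + 16 = 0, i.e. 2*(v + 2)*(v + 4) = 0, so they meet at v = -4, -2.
For v in [-4, -2], x = 2*v**2 + 16*v + 18 is on the left; area = ∫[-4,-2] (-(2*v**2 + 12*v + 16)) dv = 8/3.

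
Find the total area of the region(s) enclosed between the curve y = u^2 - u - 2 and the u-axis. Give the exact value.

9/2

The curve meets the u-axis where u^2 - u - 2 = 0, i.e. (u - 2)*(u + 1) = 0, at u = -1, 2.
On [-1, 2] the curve lies below the axis; ∫[-1,2] (u^2 - u - 2) du = -9/2, giving area 9/2.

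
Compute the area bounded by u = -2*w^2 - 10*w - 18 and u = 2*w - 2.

8/3

Both boundary curves give u as a function of w, so integrate with respect to w. Setting them equal: -2*w^2 - 12*w - 16 = 0, i.e. -2*(w + 2)*(w + 4) = 0, so they meet at w = -4, -2.
For w in [-4, -2], u = -2*w^2 - 10*w - 18 is on the right; area = ∫[-4,-2] (-2*w^2 - 12*w - 16) dw = 8/3.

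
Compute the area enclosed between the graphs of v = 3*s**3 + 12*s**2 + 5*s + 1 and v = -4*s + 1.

37/4

Set the curves equal: 3*s**3 + 12*s**2 + 5*s + 1 = -4*s + 1, so 3*s**3 + 12*s**2 + 9*s = 0, which factors as 3*s*(s + 1)*(s + 3) = 0. The curves meet at s = -3, -1, 0.
On [-3, -1], v = 3*s**3 + 12*s**2 + 5*s + 1 is on top; that piece has area ∫[-3,-1] (3*s**3 + 12*s**2 + 9*s) ds = 8.
On [-1, 0], v = -4*s + 1 is on top; that piece has area ∫[-1,0] (-(3*s**3 + 12*s**2 + 9*s)) ds = 5/4.
Total enclosed area = 8 + 5/4 = 37/4.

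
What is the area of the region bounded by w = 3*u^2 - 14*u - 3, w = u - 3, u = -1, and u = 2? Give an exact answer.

The difference (3*u^2 - 14*u - 3) - (u - 3) = 3*u^2 - 15*u changes sign at u = 0 inside [-1, 2], so split the integral there.
∫[-1,0] (3*u^2 - 15*u) du = 17/2.
∫[0,2] (3*u^2 - 15*u) du = -22; the area of that piece is 22.
Total area = 17/2 + 22 = 61/2.

61/2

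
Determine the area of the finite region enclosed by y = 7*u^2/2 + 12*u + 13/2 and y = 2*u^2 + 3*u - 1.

16

Set the curves equal: 7*u^2/2 + 12*u + 13/2 = 2*u^2 + 3*u - 1, so 3*u^2/2 + 9*u + 15/2 = 0, which factors as 3*(u + 1)*(u + 5)/2 = 0. The curves meet at u = -5, -1.
On [-5, -1], y = 2*u^2 + 3*u - 1 is on top; that piece has area ∫[-5,-1] (-(3*u^2/2 + 9*u + 15/2)) du = 16.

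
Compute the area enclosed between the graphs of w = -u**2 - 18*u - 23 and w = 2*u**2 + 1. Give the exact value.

4

Set the curves equal: -u**2 - 18*u - 23 = 2*u**2 + 1, so -3*u**2 - 18*u - 24 = 0, which factors as -3*(u + 2)*(u + 4) = 0. The curves meet at u = -4, -2.
On [-4, -2], w = -u**2 - 18*u - 23 is on top; that piece has area ∫[-4,-2] (-3*u**2 - 18*u - 24) du = 4.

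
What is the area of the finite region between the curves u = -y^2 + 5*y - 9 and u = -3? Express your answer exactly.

Both boundary curves give u as a function of y, so integrate with respect to y. Setting them equal: -y^2 + 5*y - 6 = 0, i.e. -(y - 3)*(y - 2) = 0, so they meet at y = 2, 3.
For y in [2, 3], u = -y^2 + 5*y - 9 is on the right; area = ∫[2,3] (-y^2 + 5*y - 6) dy = 1/6.

1/6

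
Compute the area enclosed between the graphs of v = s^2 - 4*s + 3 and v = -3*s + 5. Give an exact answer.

9/2

Set the curves equal: s^2 - 4*s + 3 = -3*s + 5, so s^2 - s - 2 = 0, which factors as (s - 2)*(s + 1) = 0. The curves meet at s = -1, 2.
On [-1, 2], v = -3*s + 5 is on top; that piece has area ∫[-1,2] (-(s^2 - s - 2)) ds = 9/2.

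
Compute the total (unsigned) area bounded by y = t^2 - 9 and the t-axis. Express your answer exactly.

The curve meets the t-axis where t^2 - 9 = 0, i.e. (t - 3)*(t + 3) = 0, at t = -3, 3.
On [-3, 3] the curve lies below the axis; ∫[-3,3] (t^2 - 9) dt = -36, giving area 36.

36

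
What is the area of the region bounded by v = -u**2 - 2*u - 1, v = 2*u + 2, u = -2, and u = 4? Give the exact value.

The difference (-u**2 - 2*u - 1) - (2*u + 2) = -u**2 - 4*u - 3 changes sign at u = -1 inside [-2, 4], so split the integral there.
∫[-2,-1] (-u**2 - 4*u - 3) du = 2/3.
∫[-1,4] (-u**2 - 4*u - 3) du = -200/3; the area of that piece is 200/3.
Total area = 2/3 + 200/3 = 202/3.

202/3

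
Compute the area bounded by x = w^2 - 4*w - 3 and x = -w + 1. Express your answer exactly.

Both boundary curves give x as a function of w, so integrate with respect to w. Setting them equal: w^2 - 3*w - 4 = 0, i.e. (w - 4)*(w + 1) = 0, so they meet at w = -1, 4.
For w in [-1, 4], x = w^2 - 4*w - 3 is on the left; area = ∫[-1,4] (-(w^2 - 3*w - 4)) dw = 125/6.

125/6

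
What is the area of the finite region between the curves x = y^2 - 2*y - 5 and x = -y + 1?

125/6

Both boundary curves give x as a function of y, so integrate with respect to y. Setting them equal: y^2 - y - 6 = 0, i.e. (y - 3)*(y + 2) = 0, so they meet at y = -2, 3.
For y in [-2, 3], x = y^2 - 2*y - 5 is on the left; area = ∫[-2,3] (-(y^2 - y - 6)) dy = 125/6.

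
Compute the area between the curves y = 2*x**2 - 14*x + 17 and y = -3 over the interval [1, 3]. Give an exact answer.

6

The difference (2*x**2 - 14*x + 17) - (-3) = 2*x**2 - 14*x + 20 changes sign at x = 2 inside [1, 3], so split the integral there.
∫[1,2] (2*x**2 - 14*x + 20) dx = 11/3.
∫[2,3] (2*x**2 - 14*x + 20) dx = -7/3; the area of that piece is 7/3.
Total area = 11/3 + 7/3 = 6.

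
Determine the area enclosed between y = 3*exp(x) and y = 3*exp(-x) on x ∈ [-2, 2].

-12 + 6*exp(-2) + 6*exp(2)

The difference (3*exp(x)) - (3*exp(-x)) = 3*exp(x) - 3*exp(-x) changes sign at x = 0 inside [-2, 2], so split the integral there.
∫[-2,0] (3*exp(x) - 3*exp(-x)) dx = -3*exp(2) - 3*exp(-2) + 6; the area of that piece is -6 + 3*exp(-2) + 3*exp(2).
∫[0,2] (3*exp(x) - 3*exp(-x)) dx = -6 + 3*exp(-2) + 3*exp(2).
Total area = (-6 + 3*exp(-2) + 3*exp(2)) + (-6 + 3*exp(-2) + 3*exp(2)) = -12 + 6*exp(-2) + 6*exp(2).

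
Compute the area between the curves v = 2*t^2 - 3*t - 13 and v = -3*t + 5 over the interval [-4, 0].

128/3

The difference (2*t^2 - 3*t - 13) - (-3*t + 5) = 2*t^2 - 18 changes sign at t = -3 inside [-4, 0], so split the integral there.
∫[-4,-3] (2*t^2 - 18) dt = 20/3.
∫[-3,0] (2*t^2 - 18) dt = -36; the area of that piece is 36.
Total area = 20/3 + 36 = 128/3.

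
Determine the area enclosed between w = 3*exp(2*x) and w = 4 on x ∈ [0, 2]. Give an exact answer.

-21/2 - 4*log(3) + 8*log(2) + 3*exp(4)/2

The difference (3*exp(2*x)) - (4) = 3*exp(2*x) - 4 changes sign at x = -log(3)/2 + log(2) inside [0, 2], so split the integral there.
∫[0,-log(3)/2 + log(2)] (3*exp(2*x) - 4) dx = log(9/16) + 1/2; the area of that piece is -1/2 + log(16/9).
∫[-log(3)/2 + log(2),2] (3*exp(2*x) - 4) dx = -10 - 2*log(3) + 4*log(2) + 3*exp(4)/2.
Total area = (-1/2 + log(16/9)) + (-10 - 2*log(3) + 4*log(2) + 3*exp(4)/2) = -21/2 - 4*log(3) + 8*log(2) + 3*exp(4)/2.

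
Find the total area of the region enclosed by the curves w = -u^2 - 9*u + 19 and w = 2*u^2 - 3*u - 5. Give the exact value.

Set the curves equal: -u^2 - 9*u + 19 = 2*u^2 - 3*u - 5, so -3*u^2 - 6*u + 24 = 0, which factors as -3*(u - 2)*(u + 4) = 0. The curves meet at u = -4, 2.
On [-4, 2], w = -u^2 - 9*u + 19 is on top; that piece has area ∫[-4,2] (-3*u^2 - 6*u + 24) du = 108.

108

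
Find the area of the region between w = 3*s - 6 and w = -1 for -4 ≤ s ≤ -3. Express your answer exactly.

On [-4, -3], (3*s - 6) - (-1) = 3*s - 5 is ≤ 0 throughout, so the area is a single integral of |3*s - 5|.
∫[-4,-3] (3*s - 5) ds = -31/2; the area of that piece is 31/2.

31/2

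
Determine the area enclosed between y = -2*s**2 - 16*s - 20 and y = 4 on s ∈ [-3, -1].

8

The difference (-2*s**2 - 16*s - 20) - (4) = -2*s**2 - 16*s - 24 changes sign at s = -2 inside [-3, -1], so split the integral there.
∫[-3,-2] (-2*s**2 - 16*s - 24) ds = 10/3.
∫[-2,-1] (-2*s**2 - 16*s - 24) ds = -14/3; the area of that piece is 14/3.
Total area = 10/3 + 14/3 = 8.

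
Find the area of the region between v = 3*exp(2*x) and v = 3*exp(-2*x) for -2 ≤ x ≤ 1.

-6 + 3*exp(-4)/2 + 3*exp(-2)/2 + 3*exp(2)/2 + 3*exp(4)/2

The difference (3*exp(2*x)) - (3*exp(-2*x)) = 3*exp(2*x) - 3*exp(-2*x) changes sign at x = 0 inside [-2, 1], so split the integral there.
∫[-2,0] (3*exp(2*x) - 3*exp(-2*x)) dx = -3*exp(4)/2 - 3*exp(-4)/2 + 3; the area of that piece is -3 + 3*exp(-4)/2 + 3*exp(4)/2.
∫[0,1] (3*exp(2*x) - 3*exp(-2*x)) dx = -3 + 3*exp(-2)/2 + 3*exp(2)/2.
Total area = (-3 + 3*exp(-4)/2 + 3*exp(4)/2) + (-3 + 3*exp(-2)/2 + 3*exp(2)/2) = -6 + 3*exp(-4)/2 + 3*exp(-2)/2 + 3*exp(2)/2 + 3*exp(4)/2.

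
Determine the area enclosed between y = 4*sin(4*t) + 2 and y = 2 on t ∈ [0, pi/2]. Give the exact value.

4

The difference (4*sin(4*t) + 2) - (2) = 4*sin(4*t) changes sign at t = pi/4 inside [0, pi/2], so split the integral there.
∫[0,pi/4] (4*sin(4*t)) dt = 2.
∫[pi/4,pi/2] (4*sin(4*t)) dt = -2; the area of that piece is 2.
Total area = 2 + 2 = 4.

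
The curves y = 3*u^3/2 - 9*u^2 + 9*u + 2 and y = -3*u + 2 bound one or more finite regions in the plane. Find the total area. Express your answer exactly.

Set the curves equal: 3*u^3/2 - 9*u^2 + 9*u + 2 = -3*u + 2, so 3*u^3/2 - 9*u^2 + 12*u = 0, which factors as 3*u*(u - 4)*(u - 2)/2 = 0. The curves meet at u = 0, 2, 4.
On [0, 2], y = 3*u^3/2 - 9*u^2 + 9*u + 2 is on top; that piece has area ∫[0,2] (3*u^3/2 - 9*u^2 + 12*u) du = 6.
On [2, 4], y = -3*u + 2 is on top; that piece has area ∫[2,4] (-(3*u^3/2 - 9*u^2 + 12*u)) du = 6.
Total enclosed area = 6 + 6 = 12.

12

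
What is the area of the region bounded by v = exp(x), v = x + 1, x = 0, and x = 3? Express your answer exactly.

On [0, 3], (exp(x)) - (x + 1) = -x + exp(x) - 1 is ≥ 0 throughout, so the area is a single integral of |-x + exp(x) - 1|.
∫[0,3] (-x + exp(x) - 1) dx = -17/2 + exp(3).

-17/2 + exp(3)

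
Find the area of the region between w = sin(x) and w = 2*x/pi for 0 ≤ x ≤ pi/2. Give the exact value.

On [0, pi/2], (sin(x)) - (2*x/pi) = -2*x/pi + sin(x) is ≥ 0 throughout, so the area is a single integral of |-2*x/pi + sin(x)|.
∫[0,pi/2] (-2*x/pi + sin(x)) dx = 1 - pi/4.

1 - pi/4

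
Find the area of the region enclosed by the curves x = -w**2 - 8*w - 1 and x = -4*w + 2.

Both boundary curves give x as a function of w, so integrate with respect to w. Setting them equal: -w**2 - 4*w - 3 = 0, i.e. -(w + 1)*(w + 3) = 0, so they meet at w = -3, -1.
For w in [-3, -1], x = -w**2 - 8*w - 1 is on the right; area = ∫[-3,-1] (-w**2 - 4*w - 3) dw = 4/3.

4/3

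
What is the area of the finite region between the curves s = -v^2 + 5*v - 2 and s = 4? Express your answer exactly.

1/6

Both boundary curves give s as a function of v, so integrate with respect to v. Setting them equal: -v^2 + 5*v - 6 = 0, i.e. -(v - 3)*(v - 2) = 0, so they meet at v = 2, 3.
For v in [2, 3], s = -v^2 + 5*v - 2 is on the right; area = ∫[2,3] (-v^2 + 5*v - 6) dv = 1/6.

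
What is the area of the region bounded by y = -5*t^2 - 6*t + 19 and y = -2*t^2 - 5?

Set the curves equal: -5*t^2 - 6*t + 19 = -2*t^2 - 5, so -3*t^2 - 6*t + 24 = 0, which factors as -3*(t - 2)*(t + 4) = 0. The curves meet at t = -4, 2.
On [-4, 2], y = -5*t^2 - 6*t + 19 is on top; that piece has area ∫[-4,2] (-3*t^2 - 6*t + 24) dt = 108.

108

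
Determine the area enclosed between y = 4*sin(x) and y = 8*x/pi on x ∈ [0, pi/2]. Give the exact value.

On [0, pi/2], (4*sin(x)) - (8*x/pi) = -8*x/pi + 4*sin(x) is ≥ 0 throughout, so the area is a single integral of |-8*x/pi + 4*sin(x)|.
∫[0,pi/2] (-8*x/pi + 4*sin(x)) dx = 4 - pi.

4 - pi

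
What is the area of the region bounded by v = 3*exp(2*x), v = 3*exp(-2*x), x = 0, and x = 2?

-3 + 3*exp(-4)/2 + 3*exp(4)/2

On [0, 2], (3*exp(2*x)) - (3*exp(-2*x)) = 3*exp(2*x) - 3*exp(-2*x) is ≥ 0 throughout, so the area is a single integral of |3*exp(2*x) - 3*exp(-2*x)|.
∫[0,2] (3*exp(2*x) - 3*exp(-2*x)) dx = -3 + 3*exp(-4)/2 + 3*exp(4)/2.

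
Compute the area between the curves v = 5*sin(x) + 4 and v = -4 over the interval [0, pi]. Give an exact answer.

10 + 8*pi

On [0, pi], (5*sin(x) + 4) - (-4) = 5*sin(x) + 8 is ≥ 0 throughout, so the area is a single integral of |5*sin(x) + 8|.
∫[0,pi] (5*sin(x) + 8) dx = 10 + 8*pi.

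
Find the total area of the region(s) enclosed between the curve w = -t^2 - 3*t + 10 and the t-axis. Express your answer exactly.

343/6

The curve meets the t-axis where -t^2 - 3*t + 10 = 0, i.e. -(t - 2)*(t + 5) = 0, at t = -5, 2.
On [-5, 2] the curve lies above the axis; ∫[-5,2] (-t^2 - 3*t + 10) dt = 343/6, giving area 343/6.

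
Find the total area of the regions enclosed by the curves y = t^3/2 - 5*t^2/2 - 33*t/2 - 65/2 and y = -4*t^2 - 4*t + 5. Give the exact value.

262

Set the curves equal: t^3/2 - 5*t^2/2 - 33*t/2 - 65/2 = -4*t^2 - 4*t + 5, so t^3/2 + 3*t^2/2 - 25*t/2 - 75/2 = 0, which factors as (t - 5)*(t + 3)*(t + 5)/2 = 0. The curves meet at t = -5, -3, 5.
On [-5, -3], y = t^3/2 - 5*t^2/2 - 33*t/2 - 65/2 is on top; that piece has area ∫[-5,-3] (t^3/2 + 3*t^2/2 - 25*t/2 - 75/2) dt = 6.
On [-3, 5], y = -4*t^2 - 4*t + 5 is on top; that piece has area ∫[-3,5] (-(t^3/2 + 3*t^2/2 - 25*t/2 - 75/2)) dt = 256.
Total enclosed area = 6 + 256 = 262.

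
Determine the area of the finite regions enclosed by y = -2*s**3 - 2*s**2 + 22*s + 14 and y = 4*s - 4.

Set the curves equal: -2*s**3 - 2*s**2 + 22*s + 14 = 4*s - 4, so -2*s**3 - 2*s**2 + 18*s + 18 = 0, which factors as -2*(s - 3)*(s + 1)*(s + 3) = 0. The curves meet at s = -3, -1, 3.
On [-3, -1], y = 4*s - 4 is on top; that piece has area ∫[-3,-1] (-(-2*s**3 - 2*s**2 + 18*s + 18)) ds = 40/3.
On [-1, 3], y = -2*s**3 - 2*s**2 + 22*s + 14 is on top; that piece has area ∫[-1,3] (-2*s**3 - 2*s**2 + 18*s + 18) ds = 256/3.
Total enclosed area = 40/3 + 256/3 = 296/3.

296/3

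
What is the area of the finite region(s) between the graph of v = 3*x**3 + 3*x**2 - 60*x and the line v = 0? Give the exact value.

2521/4

The curve meets the x-axis where 3*x**3 + 3*x**2 - 60*x = 0, i.e. 3*x*(x - 4)*(x + 5) = 0, at x = -5, 0, 4.
On [-5, 0] the curve lies above the axis; ∫[-5,0] (3*x**3 + 3*x**2 - 60*x) dx = 1625/4, giving area 1625/4.
On [0, 4] the curve lies below the axis; ∫[0,4] (3*x**3 + 3*x**2 - 60*x) dx = -224, giving area 224.
Total area = 1625/4 + 224 = 2521/4.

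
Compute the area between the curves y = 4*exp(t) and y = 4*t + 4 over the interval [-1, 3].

On [-1, 3], (4*exp(t)) - (4*t + 4) = -4*t + 4*exp(t) - 4 is ≥ 0 throughout, so the area is a single integral of |-4*t + 4*exp(t) - 4|.
∫[-1,3] (-4*t + 4*exp(t) - 4) dt = -32 - 4*exp(-1) + 4*exp(3).

-32 - 4*exp(-1) + 4*exp(3)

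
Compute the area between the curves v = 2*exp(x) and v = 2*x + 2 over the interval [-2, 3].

-15 - 2*exp(-2) + 2*exp(3)

On [-2, 3], (2*exp(x)) - (2*x + 2) = -2*x + 2*exp(x) - 2 is ≥ 0 throughout, so the area is a single integral of |-2*x + 2*exp(x) - 2|.
∫[-2,3] (-2*x + 2*exp(x) - 2) dx = -15 - 2*exp(-2) + 2*exp(3).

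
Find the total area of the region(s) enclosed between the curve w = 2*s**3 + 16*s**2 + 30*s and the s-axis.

The curve meets the s-axis where 2*s**3 + 16*s**2 + 30*s = 0, i.e. 2*s*(s + 3)*(s + 5) = 0, at s = -5, -3, 0.
On [-5, -3] the curve lies above the axis; ∫[-5,-3] (2*s**3 + 16*s**2 + 30*s) ds = 32/3, giving area 32/3.
On [-3, 0] the curve lies below the axis; ∫[-3,0] (2*s**3 + 16*s**2 + 30*s) ds = -63/2, giving area 63/2.
Total area = 32/3 + 63/2 = 253/6.

253/6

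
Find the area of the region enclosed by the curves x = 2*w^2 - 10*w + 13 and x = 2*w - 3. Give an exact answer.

Both boundary curves give x as a function of w, so integrate with respect to w. Setting them equal: 2*w^2 - 12*w + 16 = 0, i.e. 2*(w - 4)*(w - 2) = 0, so they meet at w = 2, 4.
For w in [2, 4], x = 2*w^2 - 10*w + 13 is on the left; area = ∫[2,4] (-(2*w^2 - 12*w + 16)) dw = 8/3.

8/3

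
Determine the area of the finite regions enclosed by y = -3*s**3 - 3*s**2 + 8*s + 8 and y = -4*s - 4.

Set the curves equal: -3*s**3 - 3*s**2 + 8*s + 8 = -4*s - 4, so -3*s**3 - 3*s**2 + 12*s + 12 = 0, which factors as -3*(s - 2)*(s + 1)*(s + 2) = 0. The curves meet at s = -2, -1, 2.
On [-2, -1], y = -4*s - 4 is on top; that piece has area ∫[-2,-1] (-(-3*s**3 - 3*s**2 + 12*s + 12)) ds = 7/4.
On [-1, 2], y = -3*s**3 - 3*s**2 + 8*s + 8 is on top; that piece has area ∫[-1,2] (-3*s**3 - 3*s**2 + 12*s + 12) ds = 135/4.
Total enclosed area = 7/4 + 135/4 = 71/2.

71/2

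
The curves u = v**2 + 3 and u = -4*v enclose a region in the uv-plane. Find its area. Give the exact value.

Both boundary curves give u as a function of v, so integrate with respect to v. Setting them equal: v**2 + 4*v + 3 = 0, i.e. (v + 1)*(v + 3) = 0, so they meet at v = -3, -1.
For v in [-3, -1], u = v**2 + 3 is on the left; area = ∫[-3,-1] (-(v**2 + 4*v + 3)) dv = 4/3.

4/3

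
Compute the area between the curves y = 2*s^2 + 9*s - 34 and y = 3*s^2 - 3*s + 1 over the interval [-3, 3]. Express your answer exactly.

On [-3, 3], (2*s^2 + 9*s - 34) - (3*s^2 - 3*s + 1) = -s^2 + 12*s - 35 is ≤ 0 throughout, so the area is a single integral of |-s^2 + 12*s - 35|.
∫[-3,3] (-s^2 + 12*s - 35) ds = -228; the area of that piece is 228.

228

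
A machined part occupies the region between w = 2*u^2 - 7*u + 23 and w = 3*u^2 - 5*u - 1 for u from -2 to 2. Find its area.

On [-2, 2], (2*u^2 - 7*u + 23) - (3*u^2 - 5*u - 1) = -u^2 - 2*u + 24 is ≥ 0 throughout, so the area is a single integral of |-u^2 - 2*u + 24|.
∫[-2,2] (-u^2 - 2*u + 24) du = 272/3.

272/3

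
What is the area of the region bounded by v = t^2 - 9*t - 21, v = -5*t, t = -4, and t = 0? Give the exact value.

The difference (t^2 - 9*t - 21) - (-5*t) = t^2 - 4*t - 21 changes sign at t = -3 inside [-4, 0], so split the integral there.
∫[-4,-3] (t^2 - 4*t - 21) dt = 16/3.
∫[-3,0] (t^2 - 4*t - 21) dt = -36; the area of that piece is 36.
Total area = 16/3 + 36 = 124/3.

124/3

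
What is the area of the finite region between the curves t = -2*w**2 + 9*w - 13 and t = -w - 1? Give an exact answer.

Both boundary curves give t as a function of w, so integrate with respect to w. Setting them equal: -2*w**2 + 10*w - 12 = 0, i.e. -2*(w - 3)*(w - 2) = 0, so they meet at w = 2, 3.
For w in [2, 3], t = -2*w**2 + 9*w - 13 is on the right; area = ∫[2,3] (-2*w**2 + 10*w - 12) dw = 1/3.

1/3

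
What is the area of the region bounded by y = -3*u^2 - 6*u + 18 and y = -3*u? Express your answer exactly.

125/2

Set the curves equal: -3*u^2 - 6*u + 18 = -3*u, so -3*u^2 - 3*u + 18 = 0, which factors as -3*(u - 2)*(u + 3) = 0. The curves meet at u = -3, 2.
On [-3, 2], y = -3*u^2 - 6*u + 18 is on top; that piece has area ∫[-3,2] (-3*u^2 - 3*u + 18) du = 125/2.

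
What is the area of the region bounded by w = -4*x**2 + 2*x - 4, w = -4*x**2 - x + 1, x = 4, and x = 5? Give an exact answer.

17/2

On [4, 5], (-4*x**2 + 2*x - 4) - (-4*x**2 - x + 1) = 3*x - 5 is ≥ 0 throughout, so the area is a single integral of |3*x - 5|.
∫[4,5] (3*x - 5) dx = 17/2.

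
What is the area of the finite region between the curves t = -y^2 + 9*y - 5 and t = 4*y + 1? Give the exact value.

Both boundary curves give t as a function of y, so integrate with respect to y. Setting them equal: -y^2 + 5*y - 6 = 0, i.e. -(y - 3)*(y - 2) = 0, so they meet at y = 2, 3.
For y in [2, 3], t = -y^2 + 9*y - 5 is on the right; area = ∫[2,3] (-y^2 + 5*y - 6) dy = 1/6.

1/6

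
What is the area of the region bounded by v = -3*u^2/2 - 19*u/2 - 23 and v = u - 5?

Set the curves equal: -3*u^2/2 - 19*u/2 - 23 = u - 5, so -3*u^2/2 - 21*u/2 - 18 = 0, which factors as -3*(u + 3)*(u + 4)/2 = 0. The curves meet at u = -4, -3.
On [-4, -3], v = -3*u^2/2 - 19*u/2 - 23 is on top; that piece has area ∫[-4,-3] (-3*u^2/2 - 21*u/2 - 18) du = 1/4.

1/4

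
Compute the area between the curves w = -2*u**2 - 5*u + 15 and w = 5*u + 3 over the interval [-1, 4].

311/3

The difference (-2*u**2 - 5*u + 15) - (5*u + 3) = -2*u**2 - 10*u + 12 changes sign at u = 1 inside [-1, 4], so split the integral there.
∫[-1,1] (-2*u**2 - 10*u + 12) du = 68/3.
∫[1,4] (-2*u**2 - 10*u + 12) du = -81; the area of that piece is 81.
Total area = 68/3 + 81 = 311/3.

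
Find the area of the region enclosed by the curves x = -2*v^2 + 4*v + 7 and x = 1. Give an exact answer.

64/3

Both boundary curves give x as a function of v, so integrate with respect to v. Setting them equal: -2*v^2 + 4*v + 6 = 0, i.e. -2*(v - 3)*(v + 1) = 0, so they meet at v = -1, 3.
For v in [-1, 3], x = -2*v^2 + 4*v + 7 is on the right; area = ∫[-1,3] (-2*v^2 + 4*v + 6) dv = 64/3.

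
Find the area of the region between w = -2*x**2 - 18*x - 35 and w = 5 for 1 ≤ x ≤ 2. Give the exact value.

On [1, 2], (-2*x**2 - 18*x - 35) - (5) = -2*x**2 - 18*x - 40 is ≤ 0 throughout, so the area is a single integral of |-2*x**2 - 18*x - 40|.
∫[1,2] (-2*x**2 - 18*x - 40) dx = -215/3; the area of that piece is 215/3.

215/3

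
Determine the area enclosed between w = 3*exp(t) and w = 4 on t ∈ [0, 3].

The difference (3*exp(t)) - (4) = 3*exp(t) - 4 changes sign at t = log(4/3) inside [0, 3], so split the integral there.
∫[0,log(4/3)] (3*exp(t) - 4) dt = log(81/256) + 1; the area of that piece is -1 + log(256/81).
∫[log(4/3),3] (3*exp(t) - 4) dt = -16 - 4*log(3) + 8*log(2) + 3*exp(3).
Total area = (-1 + log(256/81)) + (-16 - 4*log(3) + 8*log(2) + 3*exp(3)) = -17 - 8*log(3) + 16*log(2) + 3*exp(3).

-17 - 8*log(3) + 16*log(2) + 3*exp(3)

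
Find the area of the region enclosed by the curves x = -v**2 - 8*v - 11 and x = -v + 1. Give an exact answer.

1/6

Both boundary curves give x as a function of v, so integrate with respect to v. Setting them equal: -v**2 - 7*v - 12 = 0, i.e. -(v + 3)*(v + 4) = 0, so they meet at v = -4, -3.
For v in [-4, -3], x = -v**2 - 8*v - 11 is on the right; area = ∫[-4,-3] (-v**2 - 7*v - 12) dv = 1/6.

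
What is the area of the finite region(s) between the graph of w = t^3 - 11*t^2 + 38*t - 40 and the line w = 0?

37/12

The curve meets the t-axis where t^3 - 11*t^2 + 38*t - 40 = 0, i.e. (t - 5)*(t - 4)*(t - 2) = 0, at t = 2, 4, 5.
On [2, 4] the curve lies above the axis; ∫[2,4] (t^3 - 11*t^2 + 38*t - 40) dt = 8/3, giving area 8/3.
On [4, 5] the curve lies below the axis; ∫[4,5] (t^3 - 11*t^2 + 38*t - 40) dt = -5/12, giving area 5/12.
Total area = 8/3 + 5/12 = 37/12.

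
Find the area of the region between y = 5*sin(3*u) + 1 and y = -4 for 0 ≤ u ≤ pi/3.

On [0, pi/3], (5*sin(3*u) + 1) - (-4) = 5*sin(3*u) + 5 is ≥ 0 throughout, so the area is a single integral of |5*sin(3*u) + 5|.
∫[0,pi/3] (5*sin(3*u) + 5) du = 10/3 + 5*pi/3.

10/3 + 5*pi/3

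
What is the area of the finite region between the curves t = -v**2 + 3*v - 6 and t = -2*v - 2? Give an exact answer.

Both boundary curves give t as a function of v, so integrate with respect to v. Setting them equal: -v**2 + 5*v - 4 = 0, i.e. -(v - 4)*(v - 1) = 0, so they meet at v = 1, 4.
For v in [1, 4], t = -v**2 + 3*v - 6 is on the right; area = ∫[1,4] (-v**2 + 5*v - 4) dv = 9/2.

9/2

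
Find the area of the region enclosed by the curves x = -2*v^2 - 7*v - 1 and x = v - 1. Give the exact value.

Both boundary curves give x as a function of v, so integrate with respect to v. Setting them equal: -2*v^2 - 8*v = 0, i.e. -2*v*(v + 4) = 0, so they meet at v = -4, 0.
For v in [-4, 0], x = -2*v^2 - 7*v - 1 is on the right; area = ∫[-4,0] (-2*v^2 - 8*v) dv = 64/3.

64/3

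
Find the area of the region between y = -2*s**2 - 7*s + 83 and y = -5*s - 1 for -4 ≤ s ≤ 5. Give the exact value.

On [-4, 5], (-2*s**2 - 7*s + 83) - (-5*s - 1) = -2*s**2 - 2*s + 84 is ≥ 0 throughout, so the area is a single integral of |-2*s**2 - 2*s + 84|.
∫[-4,5] (-2*s**2 - 2*s + 84) ds = 621.

621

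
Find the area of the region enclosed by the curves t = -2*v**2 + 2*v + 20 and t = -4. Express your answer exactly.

343/3

Both boundary curves give t as a function of v, so integrate with respect to v. Setting them equal: -2*v**2 + 2*v + 24 = 0, i.e. -2*(v - 4)*(v + 3) = 0, so they meet at v = -3, 4.
For v in [-3, 4], t = -2*v**2 + 2*v + 20 is on the right; area = ∫[-3,4] (-2*v**2 + 2*v + 24) dv = 343/3.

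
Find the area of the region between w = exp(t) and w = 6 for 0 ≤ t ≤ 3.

The difference (exp(t)) - (6) = exp(t) - 6 changes sign at t = log(6) inside [0, 3], so split the integral there.
∫[0,log(6)] (exp(t) - 6) dt = 5 - log(46656); the area of that piece is -5 + log(46656).
∫[log(6),3] (exp(t) - 6) dt = -24 + 6*log(6) + exp(3).
Total area = (-5 + log(46656)) + (-24 + 6*log(6) + exp(3)) = -29 + exp(3) + 12*log(6).

-29 + exp(3) + 12*log(6)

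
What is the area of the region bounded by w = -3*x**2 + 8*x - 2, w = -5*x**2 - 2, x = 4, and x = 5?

On [4, 5], (-3*x**2 + 8*x - 2) - (-5*x**2 - 2) = 2*x**2 + 8*x is ≥ 0 throughout, so the area is a single integral of |2*x**2 + 8*x|.
∫[4,5] (2*x**2 + 8*x) dx = 230/3.

230/3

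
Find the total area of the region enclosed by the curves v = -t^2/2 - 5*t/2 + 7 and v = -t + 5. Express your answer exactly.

Set the curves equal: -t^2/2 - 5*t/2 + 7 = -t + 5, so -t^2/2 - 3*t/2 + 2 = 0, which factors as -(t - 1)*(t + 4)/2 = 0. The curves meet at t = -4, 1.
On [-4, 1], v = -t^2/2 - 5*t/2 + 7 is on top; that piece has area ∫[-4,1] (-t^2/2 - 3*t/2 + 2) dt = 125/12.

125/12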